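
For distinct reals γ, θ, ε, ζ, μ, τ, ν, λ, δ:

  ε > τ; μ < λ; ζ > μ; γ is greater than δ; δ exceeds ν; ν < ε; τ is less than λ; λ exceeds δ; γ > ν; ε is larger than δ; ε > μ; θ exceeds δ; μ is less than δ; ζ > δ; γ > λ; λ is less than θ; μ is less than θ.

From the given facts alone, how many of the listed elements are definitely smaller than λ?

The elements the relations force below λ are τ, ν, μ, δ — no chain reaches any other.
That is 4.

4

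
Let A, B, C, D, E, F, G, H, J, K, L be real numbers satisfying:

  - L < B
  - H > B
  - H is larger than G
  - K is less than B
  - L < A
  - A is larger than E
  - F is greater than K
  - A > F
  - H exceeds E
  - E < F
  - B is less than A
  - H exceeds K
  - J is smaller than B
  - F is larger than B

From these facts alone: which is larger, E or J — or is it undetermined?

undetermined

Following every chain through E: above E we get F, A, H.
J is not reached, and no chain runs the other way from J to E.
So the given relations leave the order of E and J undetermined.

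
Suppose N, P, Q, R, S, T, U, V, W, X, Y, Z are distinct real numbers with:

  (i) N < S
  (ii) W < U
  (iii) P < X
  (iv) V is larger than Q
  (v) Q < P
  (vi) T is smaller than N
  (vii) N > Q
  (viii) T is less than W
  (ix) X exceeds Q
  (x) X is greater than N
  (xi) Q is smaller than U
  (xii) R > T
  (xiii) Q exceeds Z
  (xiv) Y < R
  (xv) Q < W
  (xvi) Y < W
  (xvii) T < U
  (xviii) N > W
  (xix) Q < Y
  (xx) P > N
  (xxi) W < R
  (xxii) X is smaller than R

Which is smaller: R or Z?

Z

Z < Q and Q < Y give Z < Y.
With Y < W: Z < Q < Y < W.
Then W < N extends the chain to N.
Then N < P extends the chain to P.
Then P < X extends the chain to X.
With X < R: Z < Q < Y < W < N < P < X < R.
So Z < R; Z is the smaller of the two.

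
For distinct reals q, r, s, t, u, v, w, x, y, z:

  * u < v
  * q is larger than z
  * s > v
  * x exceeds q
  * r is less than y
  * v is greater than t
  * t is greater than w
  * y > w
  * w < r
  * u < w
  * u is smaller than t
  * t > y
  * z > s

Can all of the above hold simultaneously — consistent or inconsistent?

consistent

The single ordering u < w < r < y < t < v < s < z < q < x satisfies every listed relation, so no contradiction arises.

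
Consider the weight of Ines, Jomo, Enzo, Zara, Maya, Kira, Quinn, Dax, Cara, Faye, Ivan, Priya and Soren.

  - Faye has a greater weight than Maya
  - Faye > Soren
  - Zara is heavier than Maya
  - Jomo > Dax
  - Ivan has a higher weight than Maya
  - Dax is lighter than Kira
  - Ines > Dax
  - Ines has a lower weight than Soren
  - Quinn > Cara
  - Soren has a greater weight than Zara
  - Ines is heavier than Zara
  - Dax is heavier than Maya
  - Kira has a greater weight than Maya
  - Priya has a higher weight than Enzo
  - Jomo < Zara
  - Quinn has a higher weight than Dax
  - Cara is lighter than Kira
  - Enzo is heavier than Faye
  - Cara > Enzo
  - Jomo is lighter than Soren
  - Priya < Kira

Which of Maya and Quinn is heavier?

Chaining the given relations: Maya < Dax < Jomo < Zara < Ines < Soren < Faye < Enzo < Cara < Quinn.
So Maya < Quinn; Quinn is the heavier of the two.

Quinn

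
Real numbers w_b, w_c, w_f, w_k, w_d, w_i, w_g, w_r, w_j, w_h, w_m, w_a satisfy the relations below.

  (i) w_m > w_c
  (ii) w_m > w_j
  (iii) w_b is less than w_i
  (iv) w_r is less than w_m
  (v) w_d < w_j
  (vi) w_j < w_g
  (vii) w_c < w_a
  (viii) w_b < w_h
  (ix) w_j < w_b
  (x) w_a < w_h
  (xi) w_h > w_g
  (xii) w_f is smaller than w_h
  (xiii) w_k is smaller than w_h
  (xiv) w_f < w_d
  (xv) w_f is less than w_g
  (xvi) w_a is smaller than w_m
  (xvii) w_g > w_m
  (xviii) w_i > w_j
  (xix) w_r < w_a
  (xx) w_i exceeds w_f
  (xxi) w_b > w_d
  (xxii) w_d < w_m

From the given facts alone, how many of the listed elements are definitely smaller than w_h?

10

From w_h the given relations immediately reach w_k, w_f, w_a, w_b, w_g.
From those, w_r, w_d, w_j, w_c, w_m — 10 in total.
Nothing else is reachable below w_h; 10 in all.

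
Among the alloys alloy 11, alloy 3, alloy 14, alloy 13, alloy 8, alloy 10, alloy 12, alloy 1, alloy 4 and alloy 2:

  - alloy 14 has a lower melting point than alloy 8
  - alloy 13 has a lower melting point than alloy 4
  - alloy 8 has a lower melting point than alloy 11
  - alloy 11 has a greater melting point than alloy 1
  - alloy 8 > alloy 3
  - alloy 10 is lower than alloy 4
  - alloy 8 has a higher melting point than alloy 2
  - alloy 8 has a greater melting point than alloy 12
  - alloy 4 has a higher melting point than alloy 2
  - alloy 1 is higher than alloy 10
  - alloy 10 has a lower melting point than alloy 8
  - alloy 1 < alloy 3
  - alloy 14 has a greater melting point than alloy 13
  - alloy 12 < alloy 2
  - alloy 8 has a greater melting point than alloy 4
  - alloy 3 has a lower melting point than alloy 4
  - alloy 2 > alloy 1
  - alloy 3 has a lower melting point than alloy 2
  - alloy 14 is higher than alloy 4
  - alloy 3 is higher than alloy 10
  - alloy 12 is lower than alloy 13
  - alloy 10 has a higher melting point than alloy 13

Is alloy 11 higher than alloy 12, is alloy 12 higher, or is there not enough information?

Chaining the given relations: alloy 12 < alloy 13 < alloy 10 < alloy 1 < alloy 3 < alloy 2 < alloy 4 < alloy 14 < alloy 8 < alloy 11.
So alloy 11 is higher.

alloy 11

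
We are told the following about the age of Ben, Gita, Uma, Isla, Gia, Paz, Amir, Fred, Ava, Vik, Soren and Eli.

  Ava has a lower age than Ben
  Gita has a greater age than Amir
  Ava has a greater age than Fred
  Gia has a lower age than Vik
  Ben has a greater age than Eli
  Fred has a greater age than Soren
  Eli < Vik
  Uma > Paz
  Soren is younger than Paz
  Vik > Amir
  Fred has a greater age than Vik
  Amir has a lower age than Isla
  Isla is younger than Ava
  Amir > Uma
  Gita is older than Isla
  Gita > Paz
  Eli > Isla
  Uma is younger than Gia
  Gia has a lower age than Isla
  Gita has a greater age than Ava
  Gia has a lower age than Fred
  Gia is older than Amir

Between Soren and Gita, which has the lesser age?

Link the given pairs in sequence: Soren < Paz; Paz < Uma; Uma < Amir; Amir < Gia; Gia < Isla; Isla < Eli; Eli < Vik; Vik < Fred; Fred < Ava; Ava < Gita.
Chaining these gives Soren < Paz < Uma < Amir < Gia < Isla < Eli < Vik < Fred < Ava < Gita.
So Soren < Gita; Soren is the younger of the two.

Soren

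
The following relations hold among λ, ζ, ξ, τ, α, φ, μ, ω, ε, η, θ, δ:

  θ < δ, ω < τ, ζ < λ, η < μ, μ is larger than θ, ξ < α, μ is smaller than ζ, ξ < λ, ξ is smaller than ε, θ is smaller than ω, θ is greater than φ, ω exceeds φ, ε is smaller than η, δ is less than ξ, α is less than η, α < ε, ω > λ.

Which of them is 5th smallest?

α

Chaining the given pairs: φ < θ < δ < ξ < α < ε < η < μ < ζ < λ < ω < τ.
Counting 5 from the smallest end gives α.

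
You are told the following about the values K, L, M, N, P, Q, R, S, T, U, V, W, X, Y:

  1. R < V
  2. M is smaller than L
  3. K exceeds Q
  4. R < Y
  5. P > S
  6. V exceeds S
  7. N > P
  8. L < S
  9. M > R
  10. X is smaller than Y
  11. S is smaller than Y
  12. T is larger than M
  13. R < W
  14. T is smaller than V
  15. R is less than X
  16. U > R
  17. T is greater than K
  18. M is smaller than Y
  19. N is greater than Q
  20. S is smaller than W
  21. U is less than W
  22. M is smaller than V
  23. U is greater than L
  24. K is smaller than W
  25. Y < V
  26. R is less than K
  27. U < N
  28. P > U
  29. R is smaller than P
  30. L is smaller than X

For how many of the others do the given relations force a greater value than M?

Directly above M: L, Y, T, V.
One step further: X, U, S (7 so far).
One step further: P, W, N (10 so far).
Nothing else is reachable above M; 10 in all.

10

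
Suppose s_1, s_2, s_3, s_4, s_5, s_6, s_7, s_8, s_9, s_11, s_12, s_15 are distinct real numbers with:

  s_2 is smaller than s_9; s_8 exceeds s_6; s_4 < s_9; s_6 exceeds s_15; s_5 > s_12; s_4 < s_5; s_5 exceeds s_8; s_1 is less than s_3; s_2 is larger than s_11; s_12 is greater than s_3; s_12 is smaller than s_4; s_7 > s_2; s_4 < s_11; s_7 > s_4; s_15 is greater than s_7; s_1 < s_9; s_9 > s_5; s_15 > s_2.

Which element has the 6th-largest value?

s_7

Piecing the relations together gives one ordering: s_1 < s_3 < s_12 < s_4 < s_11 < s_2 < s_7 < s_15 < s_6 < s_8 < s_5 < s_9.
The 6th largest is s_7.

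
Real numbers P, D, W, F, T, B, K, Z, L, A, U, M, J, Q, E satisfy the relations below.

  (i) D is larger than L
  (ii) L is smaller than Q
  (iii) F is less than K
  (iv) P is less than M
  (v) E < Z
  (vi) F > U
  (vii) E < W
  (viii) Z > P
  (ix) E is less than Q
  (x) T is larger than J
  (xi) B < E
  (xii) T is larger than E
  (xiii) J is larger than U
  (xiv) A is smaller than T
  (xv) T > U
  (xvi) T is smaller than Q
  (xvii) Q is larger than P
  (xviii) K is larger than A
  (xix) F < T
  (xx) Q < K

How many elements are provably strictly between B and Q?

2

Chaining upward from B reaches: E, Z, W, T, K.
Chaining downward from Q reaches: L, P, U, E, J, F, A, T.
Strictly between B and Q are those in both lists: E, T — 2 elements.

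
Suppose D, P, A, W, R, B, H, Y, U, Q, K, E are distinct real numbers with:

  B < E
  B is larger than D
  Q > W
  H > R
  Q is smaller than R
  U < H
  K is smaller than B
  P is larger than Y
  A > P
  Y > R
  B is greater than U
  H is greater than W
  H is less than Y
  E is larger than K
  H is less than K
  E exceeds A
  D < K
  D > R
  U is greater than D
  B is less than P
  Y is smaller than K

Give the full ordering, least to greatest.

W < Q < R < D < U < H < Y < K < B < P < A < E

Each adjacent pair is fixed by a given relation: W < Q; Q < R; R < D; D < U; U < H; H < Y; Y < K; K < B; B < P; P < A; A < E. Chaining them end to end gives the full order.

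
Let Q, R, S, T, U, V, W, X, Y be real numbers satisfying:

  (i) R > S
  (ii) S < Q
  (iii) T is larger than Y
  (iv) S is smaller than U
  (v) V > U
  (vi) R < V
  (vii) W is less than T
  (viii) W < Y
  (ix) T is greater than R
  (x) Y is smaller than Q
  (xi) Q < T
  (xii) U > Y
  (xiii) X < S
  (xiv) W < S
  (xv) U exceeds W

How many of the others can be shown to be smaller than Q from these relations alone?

Directly below Q: Y, S.
One step further: X, W (4 so far).
No other element is forced below Q by the given relations, so the count is 4.

4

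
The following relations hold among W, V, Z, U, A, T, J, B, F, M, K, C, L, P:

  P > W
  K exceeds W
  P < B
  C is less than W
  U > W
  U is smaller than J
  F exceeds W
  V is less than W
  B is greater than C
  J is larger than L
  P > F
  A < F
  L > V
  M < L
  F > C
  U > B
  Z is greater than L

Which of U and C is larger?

The relevant relations are C < W; W < F; F < P; P < B; B < U.
Chaining these gives C < W < F < P < B < U.
So C < U; U is the larger of the two.

U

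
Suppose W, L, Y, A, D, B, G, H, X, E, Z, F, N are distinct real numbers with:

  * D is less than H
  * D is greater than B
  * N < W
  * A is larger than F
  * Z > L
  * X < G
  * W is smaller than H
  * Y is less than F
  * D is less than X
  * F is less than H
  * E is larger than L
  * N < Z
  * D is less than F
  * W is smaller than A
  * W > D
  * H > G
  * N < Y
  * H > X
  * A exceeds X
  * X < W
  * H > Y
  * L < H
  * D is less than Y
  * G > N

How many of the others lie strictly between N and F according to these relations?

1

Chaining upward from N reaches: Z, G, Y, W, H, A.
Chaining downward from F reaches: B, D, Y.
Strictly between N and F are those in both lists: Y — 1 element.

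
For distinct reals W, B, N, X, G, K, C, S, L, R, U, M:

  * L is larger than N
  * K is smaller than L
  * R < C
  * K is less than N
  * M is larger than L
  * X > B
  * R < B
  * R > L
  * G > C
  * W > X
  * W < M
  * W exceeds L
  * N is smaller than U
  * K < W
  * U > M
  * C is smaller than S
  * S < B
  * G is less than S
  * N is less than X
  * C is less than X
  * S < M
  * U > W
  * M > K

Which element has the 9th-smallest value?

X

The consecutive relations fix a unique order: K < N < L < R < C < G < S < B < X < W < M < U.
The 9th smallest is X.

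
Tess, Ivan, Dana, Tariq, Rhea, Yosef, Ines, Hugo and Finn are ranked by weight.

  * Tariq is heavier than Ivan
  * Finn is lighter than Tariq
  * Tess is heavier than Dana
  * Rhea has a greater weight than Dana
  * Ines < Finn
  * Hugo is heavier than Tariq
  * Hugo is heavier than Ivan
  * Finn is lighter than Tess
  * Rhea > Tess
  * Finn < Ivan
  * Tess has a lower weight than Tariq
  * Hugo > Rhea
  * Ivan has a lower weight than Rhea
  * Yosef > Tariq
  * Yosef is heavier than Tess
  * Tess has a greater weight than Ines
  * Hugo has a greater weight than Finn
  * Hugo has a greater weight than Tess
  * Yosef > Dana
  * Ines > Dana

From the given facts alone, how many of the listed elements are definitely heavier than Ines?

The elements the relations force above Ines are Finn, Ivan, Tess, Rhea, Tariq, Hugo, Yosef — no chain reaches any other.
That is 7.

7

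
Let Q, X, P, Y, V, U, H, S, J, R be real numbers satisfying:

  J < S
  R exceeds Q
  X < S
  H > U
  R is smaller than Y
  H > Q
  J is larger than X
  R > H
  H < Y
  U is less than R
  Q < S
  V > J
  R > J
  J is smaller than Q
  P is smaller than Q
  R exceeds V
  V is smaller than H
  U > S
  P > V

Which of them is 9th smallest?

Piecing the relations together gives one ordering: X < J < V < P < Q < S < U < H < R < Y.
The 9th smallest is R.

R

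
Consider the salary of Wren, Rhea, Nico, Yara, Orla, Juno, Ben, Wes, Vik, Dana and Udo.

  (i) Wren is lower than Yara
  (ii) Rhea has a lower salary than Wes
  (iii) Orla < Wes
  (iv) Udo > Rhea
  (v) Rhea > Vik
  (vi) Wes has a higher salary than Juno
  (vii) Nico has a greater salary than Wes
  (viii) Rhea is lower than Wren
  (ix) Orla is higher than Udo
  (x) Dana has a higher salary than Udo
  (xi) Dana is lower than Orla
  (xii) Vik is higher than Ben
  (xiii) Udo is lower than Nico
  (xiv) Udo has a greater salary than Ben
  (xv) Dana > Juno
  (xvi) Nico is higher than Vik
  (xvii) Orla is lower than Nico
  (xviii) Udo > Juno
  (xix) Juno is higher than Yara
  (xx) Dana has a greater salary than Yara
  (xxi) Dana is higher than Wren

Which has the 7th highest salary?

The consecutive relations fix a unique order: Ben < Vik < Rhea < Wren < Yara < Juno < Udo < Dana < Orla < Wes < Nico.
Counting 7 from the largest end gives Yara.

Yara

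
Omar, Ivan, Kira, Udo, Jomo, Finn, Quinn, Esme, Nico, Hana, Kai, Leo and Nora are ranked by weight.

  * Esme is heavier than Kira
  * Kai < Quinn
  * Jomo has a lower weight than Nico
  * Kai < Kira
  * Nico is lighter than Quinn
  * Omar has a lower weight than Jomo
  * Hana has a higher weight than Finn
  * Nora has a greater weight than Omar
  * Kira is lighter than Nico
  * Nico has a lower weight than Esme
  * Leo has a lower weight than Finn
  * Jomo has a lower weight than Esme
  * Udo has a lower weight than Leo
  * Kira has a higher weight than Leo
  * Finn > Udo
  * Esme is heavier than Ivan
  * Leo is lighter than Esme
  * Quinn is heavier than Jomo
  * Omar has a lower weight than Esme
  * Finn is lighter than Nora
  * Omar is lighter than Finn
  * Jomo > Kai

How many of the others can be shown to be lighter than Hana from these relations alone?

4

From Hana the given relations immediately reach Finn.
From those, Udo, Omar, Leo — 4 in total.
Nothing else is reachable below Hana; 4 in all.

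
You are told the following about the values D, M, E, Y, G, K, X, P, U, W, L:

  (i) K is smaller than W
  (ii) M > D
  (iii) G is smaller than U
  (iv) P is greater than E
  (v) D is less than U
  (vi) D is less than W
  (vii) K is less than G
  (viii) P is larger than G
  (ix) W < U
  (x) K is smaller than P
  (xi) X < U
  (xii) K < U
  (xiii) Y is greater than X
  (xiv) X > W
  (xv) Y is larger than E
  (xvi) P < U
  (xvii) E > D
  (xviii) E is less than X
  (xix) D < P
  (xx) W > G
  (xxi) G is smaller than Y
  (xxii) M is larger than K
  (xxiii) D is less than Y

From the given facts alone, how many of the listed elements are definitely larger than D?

7

Directly above D: W, E, M, P, Y, U.
One step further: X (7 so far).
No other element is forced above D by the given relations, so the count is 7.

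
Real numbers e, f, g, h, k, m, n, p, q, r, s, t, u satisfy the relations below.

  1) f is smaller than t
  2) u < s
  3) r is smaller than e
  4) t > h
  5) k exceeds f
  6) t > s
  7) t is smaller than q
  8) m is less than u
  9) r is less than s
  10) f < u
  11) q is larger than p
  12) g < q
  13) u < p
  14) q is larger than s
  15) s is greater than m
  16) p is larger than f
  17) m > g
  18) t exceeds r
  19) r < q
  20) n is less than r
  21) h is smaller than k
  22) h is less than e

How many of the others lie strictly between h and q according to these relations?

The relations place h below q. An element lies strictly between them when it is forced above h and also forced below q.
Above h: {e, t, k}. Below q: {n, f, r, g, m, u, s, p, t}.
Intersection: {t} — 1.

1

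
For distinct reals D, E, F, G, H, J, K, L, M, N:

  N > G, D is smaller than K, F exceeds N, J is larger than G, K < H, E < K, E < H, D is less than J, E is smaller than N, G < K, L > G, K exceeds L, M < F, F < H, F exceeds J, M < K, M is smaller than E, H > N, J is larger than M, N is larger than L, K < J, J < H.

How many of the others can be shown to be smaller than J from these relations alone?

Directly below J: M, G, D, K.
One step further: E, L (6 so far).
Nothing else is reachable below J; 6 in all.

6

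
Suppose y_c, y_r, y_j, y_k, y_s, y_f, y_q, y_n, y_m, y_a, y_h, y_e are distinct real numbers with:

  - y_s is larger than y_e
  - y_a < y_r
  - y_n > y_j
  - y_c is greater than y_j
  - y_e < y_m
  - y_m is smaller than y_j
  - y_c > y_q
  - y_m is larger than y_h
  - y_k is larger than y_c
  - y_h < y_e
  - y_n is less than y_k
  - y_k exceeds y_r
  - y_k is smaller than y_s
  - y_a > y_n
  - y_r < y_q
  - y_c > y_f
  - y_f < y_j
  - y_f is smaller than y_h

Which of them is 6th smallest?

y_n

Chaining the given pairs: y_f < y_h < y_e < y_m < y_j < y_n < y_a < y_r < y_q < y_c < y_k < y_s.
Counting 6 from the smallest end gives y_n.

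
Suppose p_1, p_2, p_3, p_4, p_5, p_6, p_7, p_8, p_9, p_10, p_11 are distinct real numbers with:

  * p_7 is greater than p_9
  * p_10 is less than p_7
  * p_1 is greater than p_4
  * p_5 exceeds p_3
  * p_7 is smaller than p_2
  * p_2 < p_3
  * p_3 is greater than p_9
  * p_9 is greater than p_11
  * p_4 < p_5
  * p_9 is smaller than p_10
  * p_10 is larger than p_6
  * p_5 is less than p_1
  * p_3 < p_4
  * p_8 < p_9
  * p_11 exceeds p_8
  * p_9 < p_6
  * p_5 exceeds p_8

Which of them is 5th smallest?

The consecutive relations fix a unique order: p_8 < p_11 < p_9 < p_6 < p_10 < p_7 < p_2 < p_3 < p_4 < p_5 < p_1.
Counting 5 from the smallest end gives p_10.

p_10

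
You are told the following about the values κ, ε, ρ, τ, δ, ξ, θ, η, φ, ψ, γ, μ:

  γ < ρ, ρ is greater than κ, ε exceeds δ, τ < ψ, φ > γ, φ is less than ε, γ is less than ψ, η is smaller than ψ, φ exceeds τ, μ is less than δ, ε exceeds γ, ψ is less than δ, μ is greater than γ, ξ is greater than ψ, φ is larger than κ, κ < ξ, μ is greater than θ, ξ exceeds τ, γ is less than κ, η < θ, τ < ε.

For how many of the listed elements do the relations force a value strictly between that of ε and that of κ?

1

Chaining upward from κ reaches: ρ, φ, ξ.
Chaining downward from ε reaches: γ, τ, η, φ, θ, ψ, μ, δ.
Strictly between κ and ε are those in both lists: φ — 1 element.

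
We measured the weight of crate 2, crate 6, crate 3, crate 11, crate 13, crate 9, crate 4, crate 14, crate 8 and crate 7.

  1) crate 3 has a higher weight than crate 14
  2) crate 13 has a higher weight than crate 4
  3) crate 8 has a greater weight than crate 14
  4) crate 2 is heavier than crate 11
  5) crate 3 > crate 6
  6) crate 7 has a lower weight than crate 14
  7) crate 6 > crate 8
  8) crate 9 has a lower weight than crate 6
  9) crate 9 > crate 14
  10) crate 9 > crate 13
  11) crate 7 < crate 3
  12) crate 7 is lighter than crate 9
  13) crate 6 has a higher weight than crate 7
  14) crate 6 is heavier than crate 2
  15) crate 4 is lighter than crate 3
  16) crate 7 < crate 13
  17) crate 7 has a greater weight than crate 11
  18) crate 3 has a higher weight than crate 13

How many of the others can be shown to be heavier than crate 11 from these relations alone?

8

The elements the relations force above crate 11 are crate 7, crate 14, crate 13, crate 9, crate 8, crate 2, crate 6, crate 3 — no chain reaches any other.
That is 8.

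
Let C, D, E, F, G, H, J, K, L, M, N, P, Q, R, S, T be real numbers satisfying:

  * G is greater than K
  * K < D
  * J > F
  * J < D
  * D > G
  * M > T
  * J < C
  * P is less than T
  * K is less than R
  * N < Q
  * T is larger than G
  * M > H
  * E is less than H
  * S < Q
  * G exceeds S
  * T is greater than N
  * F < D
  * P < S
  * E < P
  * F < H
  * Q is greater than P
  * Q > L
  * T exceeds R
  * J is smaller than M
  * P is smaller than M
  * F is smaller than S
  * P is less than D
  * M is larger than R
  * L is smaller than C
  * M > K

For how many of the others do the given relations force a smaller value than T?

Directly below T: N, P, G, R.
One step further: E, S, K (7 so far).
One step further: F (8 so far).
No other element is forced below T by the given relations, so the count is 8.

8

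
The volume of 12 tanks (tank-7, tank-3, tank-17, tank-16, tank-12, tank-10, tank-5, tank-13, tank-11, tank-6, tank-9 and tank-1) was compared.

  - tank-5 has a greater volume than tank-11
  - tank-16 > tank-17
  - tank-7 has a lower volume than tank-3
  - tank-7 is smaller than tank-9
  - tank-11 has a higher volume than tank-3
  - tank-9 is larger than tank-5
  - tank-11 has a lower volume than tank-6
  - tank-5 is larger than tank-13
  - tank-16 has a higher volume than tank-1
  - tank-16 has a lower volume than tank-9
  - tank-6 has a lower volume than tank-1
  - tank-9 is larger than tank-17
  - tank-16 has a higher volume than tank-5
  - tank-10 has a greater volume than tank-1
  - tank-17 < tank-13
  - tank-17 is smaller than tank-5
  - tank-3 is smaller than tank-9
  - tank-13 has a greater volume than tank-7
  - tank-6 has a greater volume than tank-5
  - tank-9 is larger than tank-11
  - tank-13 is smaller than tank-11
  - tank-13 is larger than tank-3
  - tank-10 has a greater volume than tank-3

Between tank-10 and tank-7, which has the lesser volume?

tank-7

Link the given pairs in sequence: tank-7 < tank-3; tank-3 < tank-13; tank-13 < tank-11; tank-11 < tank-5; tank-5 < tank-6; tank-6 < tank-1; tank-1 < tank-10.
Together: tank-7 < tank-3 < tank-13 < tank-11 < tank-5 < tank-6 < tank-1 < tank-10.
So tank-7 < tank-10; tank-7 is the smaller of the two.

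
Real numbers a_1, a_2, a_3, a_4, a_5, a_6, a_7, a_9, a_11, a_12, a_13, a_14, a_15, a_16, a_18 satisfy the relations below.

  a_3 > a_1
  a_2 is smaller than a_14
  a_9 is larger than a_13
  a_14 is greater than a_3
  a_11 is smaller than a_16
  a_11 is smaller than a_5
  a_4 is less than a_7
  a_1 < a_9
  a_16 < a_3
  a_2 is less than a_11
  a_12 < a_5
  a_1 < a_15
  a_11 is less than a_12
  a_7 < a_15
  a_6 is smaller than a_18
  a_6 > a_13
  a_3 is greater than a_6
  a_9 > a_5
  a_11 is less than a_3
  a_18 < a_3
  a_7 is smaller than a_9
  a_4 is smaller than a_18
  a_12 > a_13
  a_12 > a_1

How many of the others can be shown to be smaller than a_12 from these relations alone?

4

The elements the relations force below a_12 are a_2, a_13, a_11, a_1 — no chain reaches any other.
That is 4.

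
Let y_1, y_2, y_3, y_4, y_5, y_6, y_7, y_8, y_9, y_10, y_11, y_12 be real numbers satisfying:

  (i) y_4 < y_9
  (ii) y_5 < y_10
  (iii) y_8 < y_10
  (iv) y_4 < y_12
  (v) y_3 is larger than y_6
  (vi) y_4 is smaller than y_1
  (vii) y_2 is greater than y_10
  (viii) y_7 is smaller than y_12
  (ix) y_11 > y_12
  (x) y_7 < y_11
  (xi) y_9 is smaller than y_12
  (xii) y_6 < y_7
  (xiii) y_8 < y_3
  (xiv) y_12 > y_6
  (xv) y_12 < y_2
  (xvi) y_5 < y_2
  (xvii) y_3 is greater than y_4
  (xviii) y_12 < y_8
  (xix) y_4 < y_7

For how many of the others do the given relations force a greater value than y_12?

The elements the relations force above y_12 are y_8, y_10, y_3, y_11, y_2 — no chain reaches any other.
That is 5.

5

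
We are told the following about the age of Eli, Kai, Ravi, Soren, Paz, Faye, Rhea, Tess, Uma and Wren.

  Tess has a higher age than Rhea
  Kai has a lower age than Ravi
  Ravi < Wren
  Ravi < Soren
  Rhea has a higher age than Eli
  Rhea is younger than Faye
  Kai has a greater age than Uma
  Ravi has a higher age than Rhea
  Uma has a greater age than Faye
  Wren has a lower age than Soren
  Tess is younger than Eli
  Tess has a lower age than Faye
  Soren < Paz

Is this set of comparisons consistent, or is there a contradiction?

Chaining the given relations yields Tess < Eli < Rhea, so Tess < Rhea. But one relation states Rhea < Tess. These cannot both hold.

inconsistent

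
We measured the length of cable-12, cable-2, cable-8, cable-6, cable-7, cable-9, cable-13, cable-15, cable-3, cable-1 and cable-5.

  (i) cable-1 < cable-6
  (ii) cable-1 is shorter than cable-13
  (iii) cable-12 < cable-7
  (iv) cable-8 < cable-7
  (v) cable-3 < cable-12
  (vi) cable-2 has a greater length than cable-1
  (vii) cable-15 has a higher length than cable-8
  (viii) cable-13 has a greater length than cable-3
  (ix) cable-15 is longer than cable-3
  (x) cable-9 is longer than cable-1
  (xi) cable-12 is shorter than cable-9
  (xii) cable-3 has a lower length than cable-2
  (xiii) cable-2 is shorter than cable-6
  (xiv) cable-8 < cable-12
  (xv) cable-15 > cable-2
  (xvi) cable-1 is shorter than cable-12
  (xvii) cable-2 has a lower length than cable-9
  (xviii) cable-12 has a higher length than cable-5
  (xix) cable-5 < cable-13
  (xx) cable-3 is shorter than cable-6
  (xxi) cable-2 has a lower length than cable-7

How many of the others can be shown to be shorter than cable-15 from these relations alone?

The elements the relations force below cable-15 are cable-8, cable-3, cable-1, cable-2 — no chain reaches any other.
That is 4.

4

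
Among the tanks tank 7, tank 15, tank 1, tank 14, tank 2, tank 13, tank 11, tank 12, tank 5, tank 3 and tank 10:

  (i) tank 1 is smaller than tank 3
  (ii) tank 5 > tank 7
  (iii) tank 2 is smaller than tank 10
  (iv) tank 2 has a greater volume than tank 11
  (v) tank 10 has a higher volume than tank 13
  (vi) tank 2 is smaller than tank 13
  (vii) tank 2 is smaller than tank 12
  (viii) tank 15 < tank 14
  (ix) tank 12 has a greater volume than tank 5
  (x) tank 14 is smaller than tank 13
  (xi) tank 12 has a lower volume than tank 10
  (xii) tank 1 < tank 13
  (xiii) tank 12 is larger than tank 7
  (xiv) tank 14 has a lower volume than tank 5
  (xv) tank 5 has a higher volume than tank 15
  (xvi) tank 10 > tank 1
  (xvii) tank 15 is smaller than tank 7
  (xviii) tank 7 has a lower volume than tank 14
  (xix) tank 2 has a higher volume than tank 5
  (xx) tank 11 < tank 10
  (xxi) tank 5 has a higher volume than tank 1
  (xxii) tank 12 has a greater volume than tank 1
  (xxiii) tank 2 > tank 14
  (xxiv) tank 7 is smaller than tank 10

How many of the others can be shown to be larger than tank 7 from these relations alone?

Directly above tank 7: tank 14, tank 5, tank 12, tank 10.
One step further: tank 2, tank 13 (6 so far).
No other element is forced above tank 7 by the given relations, so the count is 6.

6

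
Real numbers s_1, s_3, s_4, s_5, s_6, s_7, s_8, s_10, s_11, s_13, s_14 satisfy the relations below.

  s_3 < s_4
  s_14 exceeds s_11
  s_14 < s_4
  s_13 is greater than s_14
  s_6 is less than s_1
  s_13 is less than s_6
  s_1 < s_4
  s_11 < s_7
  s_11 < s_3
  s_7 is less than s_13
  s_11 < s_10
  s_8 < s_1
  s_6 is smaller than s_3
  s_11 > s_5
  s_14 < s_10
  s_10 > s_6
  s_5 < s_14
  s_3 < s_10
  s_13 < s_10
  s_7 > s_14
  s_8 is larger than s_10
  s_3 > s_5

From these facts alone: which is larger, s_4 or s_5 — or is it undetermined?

The relevant relations are s_5 < s_11; s_11 < s_14; s_14 < s_7; s_7 < s_13; s_13 < s_6; s_6 < s_3; s_3 < s_10; s_10 < s_8; s_8 < s_1; s_1 < s_4.
Chaining these gives s_5 < s_11 < s_14 < s_7 < s_13 < s_6 < s_3 < s_10 < s_8 < s_1 < s_4.
So s_4 is larger.

s_4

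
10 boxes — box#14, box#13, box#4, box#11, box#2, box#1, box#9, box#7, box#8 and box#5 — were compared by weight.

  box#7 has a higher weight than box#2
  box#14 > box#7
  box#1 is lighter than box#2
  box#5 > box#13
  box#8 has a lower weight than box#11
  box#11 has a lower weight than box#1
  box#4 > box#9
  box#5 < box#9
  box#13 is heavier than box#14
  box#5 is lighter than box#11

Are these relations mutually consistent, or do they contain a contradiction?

We have box#5 < box#11 stated directly, yet also box#11 < box#1 < box#2 < box#7 < box#14 < box#13 < box#5 by chaining the others — so box#11 < box#5. Contradiction.

inconsistent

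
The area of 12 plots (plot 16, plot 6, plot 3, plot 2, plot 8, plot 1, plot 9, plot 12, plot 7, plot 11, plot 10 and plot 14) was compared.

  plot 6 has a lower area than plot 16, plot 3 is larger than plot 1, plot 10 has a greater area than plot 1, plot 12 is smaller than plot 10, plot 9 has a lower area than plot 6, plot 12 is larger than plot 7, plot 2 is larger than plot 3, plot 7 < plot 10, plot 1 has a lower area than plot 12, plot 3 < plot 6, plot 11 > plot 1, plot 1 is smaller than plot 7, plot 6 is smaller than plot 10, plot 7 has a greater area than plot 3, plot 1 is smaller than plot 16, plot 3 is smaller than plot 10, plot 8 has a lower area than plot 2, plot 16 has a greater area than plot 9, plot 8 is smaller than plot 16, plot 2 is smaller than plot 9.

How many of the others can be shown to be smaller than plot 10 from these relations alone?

The elements the relations force below plot 10 are plot 1, plot 3, plot 8, plot 2, plot 9, plot 7, plot 12, plot 6 — no chain reaches any other.
That is 8.

8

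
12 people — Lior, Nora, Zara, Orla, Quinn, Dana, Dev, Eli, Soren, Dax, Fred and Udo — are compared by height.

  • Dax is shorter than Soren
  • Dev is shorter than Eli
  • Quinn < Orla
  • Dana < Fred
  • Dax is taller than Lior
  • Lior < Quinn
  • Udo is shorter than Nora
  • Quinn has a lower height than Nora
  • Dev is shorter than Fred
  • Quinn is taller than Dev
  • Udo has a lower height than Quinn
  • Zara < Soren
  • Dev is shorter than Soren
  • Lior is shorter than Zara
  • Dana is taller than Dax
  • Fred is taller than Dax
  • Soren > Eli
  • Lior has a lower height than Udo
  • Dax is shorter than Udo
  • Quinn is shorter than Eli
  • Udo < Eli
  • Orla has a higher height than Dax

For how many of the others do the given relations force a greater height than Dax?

8

Directly above Dax: Udo, Dana, Orla, Fred, Soren.
One step further: Quinn, Eli, Nora (8 so far).
No other element is forced above Dax by the given relations, so the count is 8.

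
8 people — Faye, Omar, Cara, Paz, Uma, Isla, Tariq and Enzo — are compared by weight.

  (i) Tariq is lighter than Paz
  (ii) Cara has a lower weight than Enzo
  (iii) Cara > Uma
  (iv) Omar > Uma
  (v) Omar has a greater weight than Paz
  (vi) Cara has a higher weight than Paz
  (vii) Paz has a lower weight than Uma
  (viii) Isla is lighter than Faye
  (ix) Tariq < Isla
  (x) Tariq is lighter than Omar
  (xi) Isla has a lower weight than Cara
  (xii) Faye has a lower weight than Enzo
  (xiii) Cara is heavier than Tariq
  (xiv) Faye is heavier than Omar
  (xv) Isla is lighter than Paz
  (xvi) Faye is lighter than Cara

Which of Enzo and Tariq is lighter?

Tariq

Tariq < Isla and Isla < Paz give Tariq < Paz.
With Paz < Uma: Tariq < Isla < Paz < Uma.
Then Uma < Omar extends the chain to Omar.
With Omar < Faye: Tariq < Isla < Paz < Uma < Omar < Faye.
With Faye < Cara: Tariq < Isla < Paz < Uma < Omar < Faye < Cara.
Then Cara < Enzo extends the chain to Enzo.
So Tariq < Enzo; Tariq is the lighter of the two.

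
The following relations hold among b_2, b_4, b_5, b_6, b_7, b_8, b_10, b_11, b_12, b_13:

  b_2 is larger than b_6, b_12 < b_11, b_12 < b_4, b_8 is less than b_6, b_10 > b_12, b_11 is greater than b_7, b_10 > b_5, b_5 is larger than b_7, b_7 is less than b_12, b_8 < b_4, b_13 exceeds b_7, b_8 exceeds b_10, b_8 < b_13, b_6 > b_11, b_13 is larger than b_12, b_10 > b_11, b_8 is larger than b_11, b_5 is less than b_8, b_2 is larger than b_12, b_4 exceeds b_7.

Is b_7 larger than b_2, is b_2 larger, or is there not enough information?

Link the given pairs in sequence: b_7 < b_12; b_12 < b_11; b_11 < b_8; b_8 < b_6; b_6 < b_2.
Together: b_7 < b_12 < b_11 < b_8 < b_6 < b_2.
So b_2 is larger.

b_2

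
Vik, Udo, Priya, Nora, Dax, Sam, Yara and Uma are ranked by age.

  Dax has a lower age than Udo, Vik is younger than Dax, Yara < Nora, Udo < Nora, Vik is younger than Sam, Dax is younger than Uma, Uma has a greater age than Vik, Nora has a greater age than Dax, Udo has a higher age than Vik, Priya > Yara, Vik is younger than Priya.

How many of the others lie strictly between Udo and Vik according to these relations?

1

The relations place Vik below Udo. An element lies strictly between them when it is forced above Vik and also forced below Udo.
Above Vik: {Sam, Priya, Dax, Nora, Uma}. Below Udo: {Dax}.
Intersection: {Dax} — 1.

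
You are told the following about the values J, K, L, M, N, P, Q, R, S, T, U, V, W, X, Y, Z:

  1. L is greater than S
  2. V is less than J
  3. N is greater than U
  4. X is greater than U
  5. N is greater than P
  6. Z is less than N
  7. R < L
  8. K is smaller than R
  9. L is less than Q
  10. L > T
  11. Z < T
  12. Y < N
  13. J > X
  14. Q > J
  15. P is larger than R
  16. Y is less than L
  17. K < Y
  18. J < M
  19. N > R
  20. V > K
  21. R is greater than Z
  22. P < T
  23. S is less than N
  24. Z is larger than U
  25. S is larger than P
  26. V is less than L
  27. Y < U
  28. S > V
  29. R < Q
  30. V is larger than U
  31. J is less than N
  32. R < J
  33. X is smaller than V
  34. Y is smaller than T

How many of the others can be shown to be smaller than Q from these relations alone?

12

The elements the relations force below Q are K, Y, U, X, V, Z, R, J, P, T, S, L — no chain reaches any other.
That is 12.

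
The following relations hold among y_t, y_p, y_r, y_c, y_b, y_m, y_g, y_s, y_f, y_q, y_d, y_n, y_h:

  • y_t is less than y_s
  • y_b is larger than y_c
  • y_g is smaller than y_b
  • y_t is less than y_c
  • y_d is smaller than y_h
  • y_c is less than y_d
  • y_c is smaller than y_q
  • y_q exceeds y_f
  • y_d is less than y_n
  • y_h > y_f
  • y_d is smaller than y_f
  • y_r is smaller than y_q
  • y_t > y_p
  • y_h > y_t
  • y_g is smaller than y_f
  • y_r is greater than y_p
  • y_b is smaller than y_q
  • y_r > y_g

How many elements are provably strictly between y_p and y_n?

Chaining upward from y_p reaches: y_t, y_c, y_d, y_f, y_b, y_r, y_s, y_q, y_h.
Chaining downward from y_n reaches: y_t, y_c, y_d.
Strictly between y_p and y_n are those in both lists: y_t, y_c, y_d — 3 elements.

3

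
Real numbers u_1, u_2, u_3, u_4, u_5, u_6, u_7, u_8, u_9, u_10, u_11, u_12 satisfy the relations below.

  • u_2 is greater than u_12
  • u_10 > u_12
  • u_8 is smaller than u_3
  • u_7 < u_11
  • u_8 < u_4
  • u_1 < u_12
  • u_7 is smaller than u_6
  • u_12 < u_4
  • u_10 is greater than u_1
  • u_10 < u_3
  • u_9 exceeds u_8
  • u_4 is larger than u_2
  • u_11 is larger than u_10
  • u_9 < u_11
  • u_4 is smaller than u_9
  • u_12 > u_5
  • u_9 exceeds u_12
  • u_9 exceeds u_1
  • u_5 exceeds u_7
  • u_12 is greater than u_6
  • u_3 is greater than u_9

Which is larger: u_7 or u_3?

u_3

Chaining the given relations: u_7 < u_5 < u_12 < u_2 < u_4 < u_9 < u_3.
So u_7 < u_3; u_3 is the larger of the two.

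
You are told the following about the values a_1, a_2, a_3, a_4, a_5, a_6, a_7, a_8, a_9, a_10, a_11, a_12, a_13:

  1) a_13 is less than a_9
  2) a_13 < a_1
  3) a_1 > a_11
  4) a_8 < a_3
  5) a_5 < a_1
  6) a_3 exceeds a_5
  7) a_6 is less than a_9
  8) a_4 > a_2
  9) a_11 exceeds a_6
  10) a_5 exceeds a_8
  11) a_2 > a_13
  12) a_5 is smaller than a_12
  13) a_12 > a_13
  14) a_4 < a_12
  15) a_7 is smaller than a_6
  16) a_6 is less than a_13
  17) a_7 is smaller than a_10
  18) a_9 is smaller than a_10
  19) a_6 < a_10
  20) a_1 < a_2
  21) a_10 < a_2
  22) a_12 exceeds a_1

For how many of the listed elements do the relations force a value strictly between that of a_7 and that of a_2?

The relations place a_7 below a_2. An element lies strictly between them when it is forced above a_7 and also forced below a_2.
Above a_7: {a_6, a_13, a_11, a_9, a_1, a_10, a_4, a_12}. Below a_2: {a_8, a_6, a_13, a_5, a_11, a_9, a_1, a_10}.
Intersection: {a_6, a_13, a_11, a_9, a_1, a_10} — 6.

6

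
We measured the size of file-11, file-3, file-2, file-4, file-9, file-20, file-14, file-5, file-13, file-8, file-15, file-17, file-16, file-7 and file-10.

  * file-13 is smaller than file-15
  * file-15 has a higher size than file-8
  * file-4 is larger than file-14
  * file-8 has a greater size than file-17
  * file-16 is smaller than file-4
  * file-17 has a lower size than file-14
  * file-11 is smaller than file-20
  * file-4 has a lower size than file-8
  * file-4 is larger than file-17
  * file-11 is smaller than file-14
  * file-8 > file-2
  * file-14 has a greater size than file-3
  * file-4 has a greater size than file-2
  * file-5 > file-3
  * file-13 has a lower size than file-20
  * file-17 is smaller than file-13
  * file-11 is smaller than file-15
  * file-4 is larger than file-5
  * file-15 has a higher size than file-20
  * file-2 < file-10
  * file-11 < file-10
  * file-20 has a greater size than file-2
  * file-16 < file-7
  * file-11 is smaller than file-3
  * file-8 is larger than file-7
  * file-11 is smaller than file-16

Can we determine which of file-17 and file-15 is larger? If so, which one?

file-15

The relevant relations are file-17 < file-14; file-14 < file-4; file-4 < file-8; file-8 < file-15.
Together: file-17 < file-14 < file-4 < file-8 < file-15.
So file-15 is larger.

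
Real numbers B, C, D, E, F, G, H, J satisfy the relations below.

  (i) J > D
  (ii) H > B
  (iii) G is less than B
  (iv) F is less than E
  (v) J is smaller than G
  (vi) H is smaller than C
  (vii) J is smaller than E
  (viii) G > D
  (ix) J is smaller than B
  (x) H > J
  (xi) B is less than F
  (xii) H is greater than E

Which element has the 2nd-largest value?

H

Chaining the given pairs: D < J < G < B < F < E < H < C.
Counting 2 from the largest end gives H.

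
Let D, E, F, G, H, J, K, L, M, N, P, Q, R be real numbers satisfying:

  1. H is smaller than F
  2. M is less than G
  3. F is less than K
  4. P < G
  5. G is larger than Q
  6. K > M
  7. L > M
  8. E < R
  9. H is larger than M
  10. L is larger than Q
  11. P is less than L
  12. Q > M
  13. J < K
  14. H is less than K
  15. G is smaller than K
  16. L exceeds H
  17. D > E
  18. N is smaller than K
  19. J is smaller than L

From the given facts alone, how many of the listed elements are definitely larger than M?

6

The elements the relations force above M are Q, G, H, F, L, K — no chain reaches any other.
That is 6.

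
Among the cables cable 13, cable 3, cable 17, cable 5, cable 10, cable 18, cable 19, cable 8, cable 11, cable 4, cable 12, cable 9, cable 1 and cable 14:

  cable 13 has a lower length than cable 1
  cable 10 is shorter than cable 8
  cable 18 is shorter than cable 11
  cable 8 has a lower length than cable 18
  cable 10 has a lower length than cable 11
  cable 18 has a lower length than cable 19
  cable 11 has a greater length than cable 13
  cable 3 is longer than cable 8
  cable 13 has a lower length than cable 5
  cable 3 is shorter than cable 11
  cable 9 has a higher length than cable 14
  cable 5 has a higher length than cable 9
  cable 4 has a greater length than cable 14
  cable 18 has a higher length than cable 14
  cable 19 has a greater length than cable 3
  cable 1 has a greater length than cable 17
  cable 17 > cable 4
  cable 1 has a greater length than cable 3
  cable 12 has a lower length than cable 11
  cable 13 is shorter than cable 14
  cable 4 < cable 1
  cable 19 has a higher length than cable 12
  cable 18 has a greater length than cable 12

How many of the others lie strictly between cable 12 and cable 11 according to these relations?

Chaining upward from cable 12 reaches: cable 18, cable 19.
Chaining downward from cable 11 reaches: cable 10, cable 13, cable 14, cable 8, cable 18, cable 3.
Strictly between cable 12 and cable 11 are those in both lists: cable 18 — 1 element.

1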